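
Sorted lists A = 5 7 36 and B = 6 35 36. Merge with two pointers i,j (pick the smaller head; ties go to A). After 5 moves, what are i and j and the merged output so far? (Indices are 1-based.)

i=4, j=3, merged so far=[5, 6, 7, 35, 36]

[i=1,j=1] A[i]=5<=B[j]=6 take 5 → i++
[i=2,j=1] A[i]=7>B[j]=6 take 6 → j++
[i=2,j=2] A[i]=7<=B[j]=35 take 7 → i++
[i=3,j=2] A[i]=36>B[j]=35 take 35 → j++
[i=3,j=3] A[i]=36<=B[j]=36 take 36 → i++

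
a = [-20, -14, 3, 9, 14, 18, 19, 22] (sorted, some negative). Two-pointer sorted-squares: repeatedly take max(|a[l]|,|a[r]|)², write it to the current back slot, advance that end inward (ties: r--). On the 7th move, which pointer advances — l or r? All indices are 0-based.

r

[0,7] |-20|<=|22| out[7]=484 → r--
[0,6] |-20|>|19| out[6]=400 → l++
[1,6] |-14|<=|19| out[5]=361 → r--
[1,5] |-14|<=|18| out[4]=324 → r--
[1,4] |-14|<=|14| out[3]=196 → r--
[1,3] |-14|>|9| out[2]=196 → l++
[2,3] |3|<=|9| out[1]=81 → r--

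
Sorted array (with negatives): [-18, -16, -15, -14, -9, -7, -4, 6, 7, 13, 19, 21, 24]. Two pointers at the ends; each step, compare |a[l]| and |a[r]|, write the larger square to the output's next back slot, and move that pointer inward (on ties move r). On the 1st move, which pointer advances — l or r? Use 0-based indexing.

r

l=0 r=12: |-18|<=|24| out[12]=576, r--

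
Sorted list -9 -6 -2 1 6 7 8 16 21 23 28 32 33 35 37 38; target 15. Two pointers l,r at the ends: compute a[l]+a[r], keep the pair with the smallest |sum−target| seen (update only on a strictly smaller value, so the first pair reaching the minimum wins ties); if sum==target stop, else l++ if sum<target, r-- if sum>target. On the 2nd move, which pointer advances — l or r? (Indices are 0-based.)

l=0 r=15: -9+38=29 d=14 *, r--
l=0 r=14: -9+37=28 d=13 *, r--

r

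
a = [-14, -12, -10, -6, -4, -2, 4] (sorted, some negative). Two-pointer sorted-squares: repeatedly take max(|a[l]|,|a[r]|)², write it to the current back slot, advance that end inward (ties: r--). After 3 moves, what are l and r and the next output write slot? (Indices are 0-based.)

l=0 r=6: |-14|>|4| out[6]=196, l++
l=1 r=6: |-12|>|4| out[5]=144, l++
l=2 r=6: |-10|>|4| out[4]=100, l++

l=3, r=6, next write slot=3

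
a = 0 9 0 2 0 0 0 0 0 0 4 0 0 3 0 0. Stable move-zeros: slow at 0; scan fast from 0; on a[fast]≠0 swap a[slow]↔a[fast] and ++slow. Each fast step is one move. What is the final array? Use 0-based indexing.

[9, 2, 4, 3, 0, 0, 0, 0, 0, 0, 0, 0, 0, 0, 0, 0]

slow=0 fast=0: a[fast]=0, fast++
slow=0 fast=1: a[fast]=9≠0 swap→a[0]=9, slow++,fast++
slow=1 fast=2: a[fast]=0, fast++
slow=1 fast=3: a[fast]=2≠0 swap→a[1]=2, slow++,fast++
slow=2 fast=4: a[fast]=0, fast++
slow=2 fast=5: a[fast]=0, fast++
slow=2 fast=6: a[fast]=0, fast++
slow=2 fast=7: a[fast]=0, fast++
slow=2 fast=8: a[fast]=0, fast++
slow=2 fast=9: a[fast]=0, fast++
slow=2 fast=10: a[fast]=4≠0 swap→a[2]=4, slow++,fast++
slow=3 fast=11: a[fast]=0, fast++
slow=3 fast=12: a[fast]=0, fast++
slow=3 fast=13: a[fast]=3≠0 swap→a[3]=3, slow++,fast++
slow=4 fast=14: a[fast]=0, fast++
slow=4 fast=15: a[fast]=0, fast++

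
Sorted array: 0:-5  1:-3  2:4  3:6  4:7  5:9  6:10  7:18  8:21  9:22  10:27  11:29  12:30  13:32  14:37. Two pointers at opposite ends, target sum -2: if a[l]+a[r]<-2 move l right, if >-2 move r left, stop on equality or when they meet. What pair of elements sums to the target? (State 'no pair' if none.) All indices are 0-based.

no pair

[0,14] -5+37=32 >-2 → r--
[0,13] -5+32=27 >-2 → r--
[0,12] -5+30=25 >-2 → r--
[0,11] -5+29=24 >-2 → r--
[0,10] -5+27=22 >-2 → r--
[0,9] -5+22=17 >-2 → r--
[0,8] -5+21=16 >-2 → r--
[0,7] -5+18=13 >-2 → r--
[0,6] -5+10=5 >-2 → r--
[0,5] -5+9=4 >-2 → r--
[0,4] -5+7=2 >-2 → r--
[0,3] -5+6=1 >-2 → r--
[0,2] -5+4=-1 >-2 → r--
[0,1] -5+-3=-8 <-2 → l++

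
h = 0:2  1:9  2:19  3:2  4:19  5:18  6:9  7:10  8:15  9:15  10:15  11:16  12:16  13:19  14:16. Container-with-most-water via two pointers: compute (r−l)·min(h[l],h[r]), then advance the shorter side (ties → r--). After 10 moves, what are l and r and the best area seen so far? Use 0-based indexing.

[0,14] min(2,16)*14=28 best=28 * → l++
[1,14] min(9,16)*13=117 best=117 * → l++
[2,14] min(19,16)*12=192 best=192 * → r--
[2,13] min(19,19)*11=209 best=209 * → r--
[2,12] min(19,16)*10=160 best=209 → r--
[2,11] min(19,16)*9=144 best=209 → r--
[2,10] min(19,15)*8=120 best=209 → r--
[2,9] min(19,15)*7=105 best=209 → r--
[2,8] min(19,15)*6=90 best=209 → r--
[2,7] min(19,10)*5=50 best=209 → r--

l=2, r=6, best area=209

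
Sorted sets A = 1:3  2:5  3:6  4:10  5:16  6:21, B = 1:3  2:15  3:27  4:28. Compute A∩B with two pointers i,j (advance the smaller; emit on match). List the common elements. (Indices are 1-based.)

[i=1,j=1] 3==3 emit → i++,j++
[i=2,j=2] 5<15 → i++
[i=3,j=2] 6<15 → i++
[i=4,j=2] 10<15 → i++
[i=5,j=2] 16>15 → j++
[i=5,j=3] 16<27 → i++
[i=6,j=3] 21<27 → i++

intersection = [3]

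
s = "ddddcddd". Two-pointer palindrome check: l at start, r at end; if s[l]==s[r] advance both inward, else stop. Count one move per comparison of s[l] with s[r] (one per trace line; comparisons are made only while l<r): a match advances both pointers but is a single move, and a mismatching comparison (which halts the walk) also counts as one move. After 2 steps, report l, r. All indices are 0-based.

l=0 r=7: 'd'=='d', l++,r--
l=1 r=6: 'd'=='d', l++,r--

l=2, r=5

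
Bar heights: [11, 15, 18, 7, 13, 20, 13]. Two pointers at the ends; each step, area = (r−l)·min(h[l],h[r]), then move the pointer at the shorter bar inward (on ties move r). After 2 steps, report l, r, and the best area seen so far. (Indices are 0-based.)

[0,6] min(11,13)*6=66 best=66 * → l++
[1,6] min(15,13)*5=65 best=66 → r--

l=1, r=5, best area=66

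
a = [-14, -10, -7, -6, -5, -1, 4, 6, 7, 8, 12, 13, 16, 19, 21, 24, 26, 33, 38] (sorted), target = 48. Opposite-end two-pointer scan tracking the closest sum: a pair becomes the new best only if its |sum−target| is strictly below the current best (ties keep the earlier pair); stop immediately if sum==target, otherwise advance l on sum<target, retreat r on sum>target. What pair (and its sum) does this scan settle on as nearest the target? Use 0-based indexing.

[0,18] -14+38=24 d=24 * → l++
[1,18] -10+38=28 d=20 * → l++
[2,18] -7+38=31 d=17 * → l++
[3,18] -6+38=32 d=16 * → l++
[4,18] -5+38=33 d=15 * → l++
[5,18] -1+38=37 d=11 * → l++
[6,18] 4+38=42 d=6 * → l++
[7,18] 6+38=44 d=4 * → l++
[8,18] 7+38=45 d=3 * → l++
[9,18] 8+38=46 d=2 * → l++
[10,18] 12+38=50 d=2 → r--
[10,17] 12+33=45 d=3 → l++
[11,17] 13+33=46 d=2 → l++
[12,17] 16+33=49 d=1 * → r--
[12,16] 16+26=42 d=6 → l++
[13,16] 19+26=45 d=3 → l++
[14,16] 21+26=47 d=1 → l++
[15,16] 24+26=50 d=2 → r--

pair (16, 33) with sum 49 (|Δ|=1)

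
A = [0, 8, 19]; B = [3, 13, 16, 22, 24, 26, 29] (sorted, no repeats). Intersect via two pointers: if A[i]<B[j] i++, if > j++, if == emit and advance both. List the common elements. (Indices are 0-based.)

intersection = []

[i=0,j=0] 0<3 → i++
[i=1,j=0] 8>3 → j++
[i=1,j=1] 8<13 → i++
[i=2,j=1] 19>13 → j++
[i=2,j=2] 19>16 → j++
[i=2,j=3] 19<22 → i++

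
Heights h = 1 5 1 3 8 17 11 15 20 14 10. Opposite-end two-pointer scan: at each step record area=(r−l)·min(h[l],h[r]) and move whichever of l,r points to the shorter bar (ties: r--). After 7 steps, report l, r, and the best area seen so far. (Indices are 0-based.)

l=5, r=8, best area=56

[0,10] min(1,10)*10=10 best=10 * → l++
[1,10] min(5,10)*9=45 best=45 * → l++
[2,10] min(1,10)*8=8 best=45 → l++
[3,10] min(3,10)*7=21 best=45 → l++
[4,10] min(8,10)*6=48 best=48 * → l++
[5,10] min(17,10)*5=50 best=50 * → r--
[5,9] min(17,14)*4=56 best=56 * → r--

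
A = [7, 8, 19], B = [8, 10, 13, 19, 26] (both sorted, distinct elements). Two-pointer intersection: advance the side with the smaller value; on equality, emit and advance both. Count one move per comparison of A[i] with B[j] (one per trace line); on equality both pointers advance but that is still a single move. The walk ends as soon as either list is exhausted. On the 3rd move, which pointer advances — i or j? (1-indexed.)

i=1 j=1: 7<8, i++
i=2 j=1: 8==8 emit, i++,j++
i=3 j=2: 19>10, j++

j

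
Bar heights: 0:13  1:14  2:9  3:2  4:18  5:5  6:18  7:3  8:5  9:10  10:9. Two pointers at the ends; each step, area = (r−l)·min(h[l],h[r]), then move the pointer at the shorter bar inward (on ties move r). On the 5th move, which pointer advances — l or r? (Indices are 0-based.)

l

[0,10] min(13,9)*10=90 best=90 * → r--
[0,9] min(13,10)*9=90 best=90 → r--
[0,8] min(13,5)*8=40 best=90 → r--
[0,7] min(13,3)*7=21 best=90 → r--
[0,6] min(13,18)*6=78 best=90 → l++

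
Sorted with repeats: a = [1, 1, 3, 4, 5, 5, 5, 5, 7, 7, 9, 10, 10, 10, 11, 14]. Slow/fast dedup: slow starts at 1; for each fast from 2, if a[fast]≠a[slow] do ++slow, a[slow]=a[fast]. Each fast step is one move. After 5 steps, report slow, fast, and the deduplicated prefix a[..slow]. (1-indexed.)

slow=4, fast=7, prefix=[1, 3, 4, 5]

(s=1,f=2) a[fast]=1=a[slow] dup → fast++
(s=1,f=3) a[fast]=3≠a[slow]=1 write a[2]=3 → slow++,fast++
(s=2,f=4) a[fast]=4≠a[slow]=3 write a[3]=4 → slow++,fast++
(s=3,f=5) a[fast]=5≠a[slow]=4 write a[4]=5 → slow++,fast++
(s=4,f=6) a[fast]=5=a[slow] dup → fast++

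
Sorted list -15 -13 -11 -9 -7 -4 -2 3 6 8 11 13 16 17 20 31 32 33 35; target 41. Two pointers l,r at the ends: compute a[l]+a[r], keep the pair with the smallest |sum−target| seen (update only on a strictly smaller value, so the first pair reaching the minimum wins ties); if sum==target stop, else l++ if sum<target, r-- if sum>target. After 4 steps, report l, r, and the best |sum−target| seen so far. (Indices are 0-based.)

[0,18] -15+35=20 d=21 * → l++
[1,18] -13+35=22 d=19 * → l++
[2,18] -11+35=24 d=17 * → l++
[3,18] -9+35=26 d=15 * → l++

l=4, r=18, best |Δ|=15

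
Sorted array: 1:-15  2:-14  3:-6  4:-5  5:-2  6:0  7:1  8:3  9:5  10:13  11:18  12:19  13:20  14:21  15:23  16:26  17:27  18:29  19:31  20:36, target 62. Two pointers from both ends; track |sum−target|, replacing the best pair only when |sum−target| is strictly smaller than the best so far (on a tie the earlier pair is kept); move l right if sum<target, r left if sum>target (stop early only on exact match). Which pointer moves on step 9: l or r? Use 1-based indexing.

l

l=1 r=20: -15+36=21 d=41 *, l++
l=2 r=20: -14+36=22 d=40 *, l++
l=3 r=20: -6+36=30 d=32 *, l++
l=4 r=20: -5+36=31 d=31 *, l++
l=5 r=20: -2+36=34 d=28 *, l++
l=6 r=20: 0+36=36 d=26 *, l++
l=7 r=20: 1+36=37 d=25 *, l++
l=8 r=20: 3+36=39 d=23 *, l++
l=9 r=20: 5+36=41 d=21 *, l++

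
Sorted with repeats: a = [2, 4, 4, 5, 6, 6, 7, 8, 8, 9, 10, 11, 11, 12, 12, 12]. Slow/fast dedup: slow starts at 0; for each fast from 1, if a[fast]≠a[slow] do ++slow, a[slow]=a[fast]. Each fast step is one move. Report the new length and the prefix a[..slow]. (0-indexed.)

(s=0,f=1) a[fast]=4≠a[slow]=2 write a[1]=4 → slow++,fast++
(s=1,f=2) a[fast]=4=a[slow] dup → fast++
(s=1,f=3) a[fast]=5≠a[slow]=4 write a[2]=5 → slow++,fast++
(s=2,f=4) a[fast]=6≠a[slow]=5 write a[3]=6 → slow++,fast++
(s=3,f=5) a[fast]=6=a[slow] dup → fast++
(s=3,f=6) a[fast]=7≠a[slow]=6 write a[4]=7 → slow++,fast++
(s=4,f=7) a[fast]=8≠a[slow]=7 write a[5]=8 → slow++,fast++
(s=5,f=8) a[fast]=8=a[slow] dup → fast++
(s=5,f=9) a[fast]=9≠a[slow]=8 write a[6]=9 → slow++,fast++
(s=6,f=10) a[fast]=10≠a[slow]=9 write a[7]=10 → slow++,fast++
(s=7,f=11) a[fast]=11≠a[slow]=10 write a[8]=11 → slow++,fast++
(s=8,f=12) a[fast]=11=a[slow] dup → fast++
(s=8,f=13) a[fast]=12≠a[slow]=11 write a[9]=12 → slow++,fast++
(s=9,f=14) a[fast]=12=a[slow] dup → fast++
(s=9,f=15) a[fast]=12=a[slow] dup → fast++

length 10; prefix = [2, 4, 5, 6, 7, 8, 9, 10, 11, 12]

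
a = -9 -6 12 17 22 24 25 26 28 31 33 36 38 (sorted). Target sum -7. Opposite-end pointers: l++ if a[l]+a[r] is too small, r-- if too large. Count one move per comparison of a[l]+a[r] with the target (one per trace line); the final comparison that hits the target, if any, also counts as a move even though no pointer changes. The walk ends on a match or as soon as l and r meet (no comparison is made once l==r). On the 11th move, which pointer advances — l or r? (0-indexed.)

l=0 r=12: -9+38=29 >-7, r--
l=0 r=11: -9+36=27 >-7, r--
l=0 r=10: -9+33=24 >-7, r--
l=0 r=9: -9+31=22 >-7, r--
l=0 r=8: -9+28=19 >-7, r--
l=0 r=7: -9+26=17 >-7, r--
l=0 r=6: -9+25=16 >-7, r--
l=0 r=5: -9+24=15 >-7, r--
l=0 r=4: -9+22=13 >-7, r--
l=0 r=3: -9+17=8 >-7, r--
l=0 r=2: -9+12=3 >-7, r--

r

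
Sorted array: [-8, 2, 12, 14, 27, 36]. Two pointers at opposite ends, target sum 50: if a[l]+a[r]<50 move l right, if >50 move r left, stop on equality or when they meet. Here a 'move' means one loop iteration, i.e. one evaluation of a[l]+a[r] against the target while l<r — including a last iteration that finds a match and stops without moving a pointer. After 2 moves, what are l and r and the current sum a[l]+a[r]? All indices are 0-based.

l=0 r=5: -8+36=28 <50, l++
l=1 r=5: 2+36=38 <50, l++

l=2, r=5, sum=48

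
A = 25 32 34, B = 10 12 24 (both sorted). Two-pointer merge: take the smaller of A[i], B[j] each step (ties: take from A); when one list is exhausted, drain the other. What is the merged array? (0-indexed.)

[10, 12, 24, 25, 32, 34]

[i=0,j=0] A[i]=25>B[j]=10 take 10 → j++
[i=0,j=1] A[i]=25>B[j]=12 take 12 → j++
[i=0,j=2] A[i]=25>B[j]=24 take 24 → j++
[i=0,j=3] B done, take A[i]=25 → i++
[i=1,j=3] B done, take A[i]=32 → i++
[i=2,j=3] B done, take A[i]=34 → i++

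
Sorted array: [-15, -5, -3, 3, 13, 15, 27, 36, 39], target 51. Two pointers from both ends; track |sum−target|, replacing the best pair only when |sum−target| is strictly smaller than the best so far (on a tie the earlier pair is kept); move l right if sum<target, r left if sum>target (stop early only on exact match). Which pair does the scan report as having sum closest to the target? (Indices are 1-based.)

[1,9] -15+39=24 d=27 * → l++
[2,9] -5+39=34 d=17 * → l++
[3,9] -3+39=36 d=15 * → l++
[4,9] 3+39=42 d=9 * → l++
[5,9] 13+39=52 d=1 * → r--
[5,8] 13+36=49 d=2 → l++
[6,8] 15+36=51 d=0 * → stop

pair (15, 36) with sum 51 (|Δ|=0)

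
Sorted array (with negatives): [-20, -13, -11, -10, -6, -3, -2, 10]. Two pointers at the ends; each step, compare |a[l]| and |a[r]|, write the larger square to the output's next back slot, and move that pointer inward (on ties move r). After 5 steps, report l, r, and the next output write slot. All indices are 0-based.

l=4, r=6, next write slot=2

[0,7] |-20|>|10| out[7]=400 → l++
[1,7] |-13|>|10| out[6]=169 → l++
[2,7] |-11|>|10| out[5]=121 → l++
[3,7] |-10|<=|10| out[4]=100 → r--
[3,6] |-10|>|-2| out[3]=100 → l++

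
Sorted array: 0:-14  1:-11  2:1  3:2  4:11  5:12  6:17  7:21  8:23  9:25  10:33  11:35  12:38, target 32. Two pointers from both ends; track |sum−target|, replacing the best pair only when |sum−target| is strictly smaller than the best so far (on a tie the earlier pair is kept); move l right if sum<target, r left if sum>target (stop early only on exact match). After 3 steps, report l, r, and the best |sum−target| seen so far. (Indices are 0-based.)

l=2, r=11, best |Δ|=5

l=0 r=12: -14+38=24 d=8 *, l++
l=1 r=12: -11+38=27 d=5 *, l++
l=2 r=12: 1+38=39 d=7, r--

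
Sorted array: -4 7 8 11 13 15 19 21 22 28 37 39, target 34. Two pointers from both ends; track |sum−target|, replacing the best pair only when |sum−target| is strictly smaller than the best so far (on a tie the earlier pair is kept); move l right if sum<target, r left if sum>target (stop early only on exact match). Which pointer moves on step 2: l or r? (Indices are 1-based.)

l

l=1 r=12: -4+39=35 d=1 *, r--
l=1 r=11: -4+37=33 d=1, l++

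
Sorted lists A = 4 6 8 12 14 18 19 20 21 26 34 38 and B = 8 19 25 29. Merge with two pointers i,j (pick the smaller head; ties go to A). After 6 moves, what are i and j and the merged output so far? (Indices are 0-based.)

i=5, j=1, merged so far=[4, 6, 8, 8, 12, 14]

[i=0,j=0] A[i]=4<=B[j]=8 take 4 → i++
[i=1,j=0] A[i]=6<=B[j]=8 take 6 → i++
[i=2,j=0] A[i]=8<=B[j]=8 take 8 → i++
[i=3,j=0] A[i]=12>B[j]=8 take 8 → j++
[i=3,j=1] A[i]=12<=B[j]=19 take 12 → i++
[i=4,j=1] A[i]=14<=B[j]=19 take 14 → i++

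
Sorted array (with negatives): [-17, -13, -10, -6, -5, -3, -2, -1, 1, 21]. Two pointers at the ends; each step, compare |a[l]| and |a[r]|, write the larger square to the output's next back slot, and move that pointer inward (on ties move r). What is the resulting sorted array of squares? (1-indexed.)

[1, 1, 4, 9, 25, 36, 100, 169, 289, 441]

[1,10] |-17|<=|21| out[10]=441 → r--
[1,9] |-17|>|1| out[9]=289 → l++
[2,9] |-13|>|1| out[8]=169 → l++
[3,9] |-10|>|1| out[7]=100 → l++
[4,9] |-6|>|1| out[6]=36 → l++
[5,9] |-5|>|1| out[5]=25 → l++
[6,9] |-3|>|1| out[4]=9 → l++
[7,9] |-2|>|1| out[3]=4 → l++
[8,9] |-1|<=|1| out[2]=1 → r--
[8,8] |-1|<=|-1| out[1]=1 → r--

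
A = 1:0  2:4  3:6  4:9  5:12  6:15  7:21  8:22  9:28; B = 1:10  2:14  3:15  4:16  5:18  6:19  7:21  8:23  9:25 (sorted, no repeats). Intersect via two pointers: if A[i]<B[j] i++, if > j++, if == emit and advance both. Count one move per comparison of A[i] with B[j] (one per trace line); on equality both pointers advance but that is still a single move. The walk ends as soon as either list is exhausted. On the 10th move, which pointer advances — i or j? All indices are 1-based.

j

[i=1,j=1] 0<10 → i++
[i=2,j=1] 4<10 → i++
[i=3,j=1] 6<10 → i++
[i=4,j=1] 9<10 → i++
[i=5,j=1] 12>10 → j++
[i=5,j=2] 12<14 → i++
[i=6,j=2] 15>14 → j++
[i=6,j=3] 15==15 emit → i++,j++
[i=7,j=4] 21>16 → j++
[i=7,j=5] 21>18 → j++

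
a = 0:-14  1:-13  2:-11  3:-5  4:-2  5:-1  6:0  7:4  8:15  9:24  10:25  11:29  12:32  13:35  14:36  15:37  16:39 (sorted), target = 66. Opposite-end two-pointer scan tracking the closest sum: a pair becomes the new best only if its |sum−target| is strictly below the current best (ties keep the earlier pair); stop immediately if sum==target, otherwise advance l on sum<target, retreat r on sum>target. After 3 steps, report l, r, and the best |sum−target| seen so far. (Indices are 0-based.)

[0,16] -14+39=25 d=41 * → l++
[1,16] -13+39=26 d=40 * → l++
[2,16] -11+39=28 d=38 * → l++

l=3, r=16, best |Δ|=38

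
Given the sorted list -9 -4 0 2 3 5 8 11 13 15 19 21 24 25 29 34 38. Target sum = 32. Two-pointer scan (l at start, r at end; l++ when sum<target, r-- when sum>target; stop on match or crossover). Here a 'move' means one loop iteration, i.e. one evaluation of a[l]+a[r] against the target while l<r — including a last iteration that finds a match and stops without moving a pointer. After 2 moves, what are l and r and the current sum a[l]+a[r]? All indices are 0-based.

l=0 r=16: -9+38=29 <32, l++
l=1 r=16: -4+38=34 >32, r--

l=1, r=15, sum=30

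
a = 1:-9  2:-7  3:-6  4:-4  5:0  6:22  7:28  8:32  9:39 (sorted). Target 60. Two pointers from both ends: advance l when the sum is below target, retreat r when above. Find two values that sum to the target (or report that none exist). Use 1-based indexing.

(28, 32)

l=1 r=9: -9+39=30 <60, l++
l=2 r=9: -7+39=32 <60, l++
l=3 r=9: -6+39=33 <60, l++
l=4 r=9: -4+39=35 <60, l++
l=5 r=9: 0+39=39 <60, l++
l=6 r=9: 22+39=61 >60, r--
l=6 r=8: 22+32=54 <60, l++
l=7 r=8: 28+32=60, found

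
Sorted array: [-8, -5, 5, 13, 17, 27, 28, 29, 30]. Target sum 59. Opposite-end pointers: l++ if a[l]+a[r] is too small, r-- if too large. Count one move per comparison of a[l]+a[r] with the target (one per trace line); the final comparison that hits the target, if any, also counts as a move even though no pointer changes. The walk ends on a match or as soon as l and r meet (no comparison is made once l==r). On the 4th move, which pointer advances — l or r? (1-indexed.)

l

l=1 r=9: -8+30=22 <59, l++
l=2 r=9: -5+30=25 <59, l++
l=3 r=9: 5+30=35 <59, l++
l=4 r=9: 13+30=43 <59, l++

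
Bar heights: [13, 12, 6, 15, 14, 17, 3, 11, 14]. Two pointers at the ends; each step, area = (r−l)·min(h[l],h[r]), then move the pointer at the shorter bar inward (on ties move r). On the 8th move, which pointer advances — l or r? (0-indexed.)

l=0 r=8: min(13,14)*8=104 best=104 *, l++
l=1 r=8: min(12,14)*7=84 best=104, l++
l=2 r=8: min(6,14)*6=36 best=104, l++
l=3 r=8: min(15,14)*5=70 best=104, r--
l=3 r=7: min(15,11)*4=44 best=104, r--
l=3 r=6: min(15,3)*3=9 best=104, r--
l=3 r=5: min(15,17)*2=30 best=104, l++
l=4 r=5: min(14,17)*1=14 best=104, l++

l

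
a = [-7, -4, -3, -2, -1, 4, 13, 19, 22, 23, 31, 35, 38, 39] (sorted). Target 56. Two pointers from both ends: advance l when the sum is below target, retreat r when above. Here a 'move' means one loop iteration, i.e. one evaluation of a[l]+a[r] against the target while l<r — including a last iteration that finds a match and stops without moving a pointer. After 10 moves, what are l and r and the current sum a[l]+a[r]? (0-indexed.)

l=0 r=13: -7+39=32 <56, l++
l=1 r=13: -4+39=35 <56, l++
l=2 r=13: -3+39=36 <56, l++
l=3 r=13: -2+39=37 <56, l++
l=4 r=13: -1+39=38 <56, l++
l=5 r=13: 4+39=43 <56, l++
l=6 r=13: 13+39=52 <56, l++
l=7 r=13: 19+39=58 >56, r--
l=7 r=12: 19+38=57 >56, r--
l=7 r=11: 19+35=54 <56, l++

l=8, r=11, sum=57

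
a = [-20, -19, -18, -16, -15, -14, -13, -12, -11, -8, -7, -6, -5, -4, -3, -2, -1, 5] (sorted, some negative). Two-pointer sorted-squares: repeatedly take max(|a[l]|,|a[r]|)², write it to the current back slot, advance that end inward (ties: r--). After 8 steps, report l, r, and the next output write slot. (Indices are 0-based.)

l=8, r=17, next write slot=9

l=0 r=17: |-20|>|5| out[17]=400, l++
l=1 r=17: |-19|>|5| out[16]=361, l++
l=2 r=17: |-18|>|5| out[15]=324, l++
l=3 r=17: |-16|>|5| out[14]=256, l++
l=4 r=17: |-15|>|5| out[13]=225, l++
l=5 r=17: |-14|>|5| out[12]=196, l++
l=6 r=17: |-13|>|5| out[11]=169, l++
l=7 r=17: |-12|>|5| out[10]=144, l++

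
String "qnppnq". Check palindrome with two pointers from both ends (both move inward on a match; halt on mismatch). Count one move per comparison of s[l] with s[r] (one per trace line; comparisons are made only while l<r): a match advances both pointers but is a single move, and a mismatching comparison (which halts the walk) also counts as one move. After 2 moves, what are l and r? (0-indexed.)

l=0 r=5: 'q'=='q', l++,r--
l=1 r=4: 'n'=='n', l++,r--

l=2, r=3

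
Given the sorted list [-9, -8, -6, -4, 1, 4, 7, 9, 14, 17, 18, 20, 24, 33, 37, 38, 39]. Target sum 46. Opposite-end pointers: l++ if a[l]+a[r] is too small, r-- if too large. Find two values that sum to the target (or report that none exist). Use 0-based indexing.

[0,16] -9+39=30 <46 → l++
[1,16] -8+39=31 <46 → l++
[2,16] -6+39=33 <46 → l++
[3,16] -4+39=35 <46 → l++
[4,16] 1+39=40 <46 → l++
[5,16] 4+39=43 <46 → l++
[6,16] 7+39=46 → found

(7, 39)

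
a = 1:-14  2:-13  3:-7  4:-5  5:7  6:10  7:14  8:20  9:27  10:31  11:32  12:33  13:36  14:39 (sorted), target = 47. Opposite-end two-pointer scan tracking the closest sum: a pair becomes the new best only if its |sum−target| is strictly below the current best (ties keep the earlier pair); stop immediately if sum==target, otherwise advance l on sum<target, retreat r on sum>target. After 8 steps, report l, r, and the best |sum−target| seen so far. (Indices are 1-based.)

l=7, r=12, best |Δ|=1

l=1 r=14: -14+39=25 d=22 *, l++
l=2 r=14: -13+39=26 d=21 *, l++
l=3 r=14: -7+39=32 d=15 *, l++
l=4 r=14: -5+39=34 d=13 *, l++
l=5 r=14: 7+39=46 d=1 *, l++
l=6 r=14: 10+39=49 d=2, r--
l=6 r=13: 10+36=46 d=1, l++
l=7 r=13: 14+36=50 d=3, r--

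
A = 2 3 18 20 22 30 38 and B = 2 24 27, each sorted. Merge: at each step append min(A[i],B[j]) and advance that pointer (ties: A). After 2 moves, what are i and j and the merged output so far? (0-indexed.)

i=1, j=1, merged so far=[2, 2]

i=0 j=0: A[i]=2<=B[j]=2 take 2, i++
i=1 j=0: A[i]=3>B[j]=2 take 2, j++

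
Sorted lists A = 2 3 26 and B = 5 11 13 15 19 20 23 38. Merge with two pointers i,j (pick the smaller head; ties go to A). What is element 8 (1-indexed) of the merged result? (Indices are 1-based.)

merged[8] = 20

[i=1,j=1] A[i]=2<=B[j]=5 take 2 → i++
[i=2,j=1] A[i]=3<=B[j]=5 take 3 → i++
[i=3,j=1] A[i]=26>B[j]=5 take 5 → j++
[i=3,j=2] A[i]=26>B[j]=11 take 11 → j++
[i=3,j=3] A[i]=26>B[j]=13 take 13 → j++
[i=3,j=4] A[i]=26>B[j]=15 take 15 → j++
[i=3,j=5] A[i]=26>B[j]=19 take 19 → j++
[i=3,j=6] A[i]=26>B[j]=20 take 20 → j++
[i=3,j=7] A[i]=26>B[j]=23 take 23 → j++
[i=3,j=8] A[i]=26<=B[j]=38 take 26 → i++
[i=4,j=8] A done, take B[j]=38 → j++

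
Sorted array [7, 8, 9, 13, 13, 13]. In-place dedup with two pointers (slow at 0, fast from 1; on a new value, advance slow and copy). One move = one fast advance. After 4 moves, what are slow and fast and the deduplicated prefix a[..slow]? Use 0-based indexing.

(s=0,f=1) a[fast]=8≠a[slow]=7 write a[1]=8 → slow++,fast++
(s=1,f=2) a[fast]=9≠a[slow]=8 write a[2]=9 → slow++,fast++
(s=2,f=3) a[fast]=13≠a[slow]=9 write a[3]=13 → slow++,fast++
(s=3,f=4) a[fast]=13=a[slow] dup → fast++

slow=3, fast=5, prefix=[7, 8, 9, 13]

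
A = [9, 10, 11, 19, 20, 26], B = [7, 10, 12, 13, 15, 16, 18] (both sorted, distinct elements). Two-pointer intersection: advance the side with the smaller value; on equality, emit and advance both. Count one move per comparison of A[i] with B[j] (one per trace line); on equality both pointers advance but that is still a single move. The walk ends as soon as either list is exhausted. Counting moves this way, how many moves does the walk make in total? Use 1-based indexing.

9 moves

[i=1,j=1] 9>7 → j++
[i=1,j=2] 9<10 → i++
[i=2,j=2] 10==10 emit → i++,j++
[i=3,j=3] 11<12 → i++
[i=4,j=3] 19>12 → j++
[i=4,j=4] 19>13 → j++
[i=4,j=5] 19>15 → j++
[i=4,j=6] 19>16 → j++
[i=4,j=7] 19>18 → j++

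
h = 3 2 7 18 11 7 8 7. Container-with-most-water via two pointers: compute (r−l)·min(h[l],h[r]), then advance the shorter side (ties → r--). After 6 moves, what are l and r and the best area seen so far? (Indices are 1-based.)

l=4, r=5, best area=35

[1,8] min(3,7)*7=21 best=21 * → l++
[2,8] min(2,7)*6=12 best=21 → l++
[3,8] min(7,7)*5=35 best=35 * → r--
[3,7] min(7,8)*4=28 best=35 → l++
[4,7] min(18,8)*3=24 best=35 → r--
[4,6] min(18,7)*2=14 best=35 → r--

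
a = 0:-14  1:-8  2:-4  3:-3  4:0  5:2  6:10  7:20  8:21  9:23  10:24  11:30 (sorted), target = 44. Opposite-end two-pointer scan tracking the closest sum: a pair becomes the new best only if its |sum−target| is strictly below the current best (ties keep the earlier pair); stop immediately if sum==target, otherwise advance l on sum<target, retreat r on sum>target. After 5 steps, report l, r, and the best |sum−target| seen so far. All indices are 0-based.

l=5, r=11, best |Δ|=14

[0,11] -14+30=16 d=28 * → l++
[1,11] -8+30=22 d=22 * → l++
[2,11] -4+30=26 d=18 * → l++
[3,11] -3+30=27 d=17 * → l++
[4,11] 0+30=30 d=14 * → l++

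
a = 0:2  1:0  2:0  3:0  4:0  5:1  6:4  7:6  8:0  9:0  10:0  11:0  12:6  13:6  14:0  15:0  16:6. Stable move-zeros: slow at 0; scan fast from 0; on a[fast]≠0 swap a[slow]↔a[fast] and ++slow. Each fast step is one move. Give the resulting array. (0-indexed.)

[2, 1, 4, 6, 6, 6, 6, 0, 0, 0, 0, 0, 0, 0, 0, 0, 0]

slow=0 fast=0: a[fast]=2≠0 swap→a[0]=2, slow++,fast++
slow=1 fast=1: a[fast]=0, fast++
slow=1 fast=2: a[fast]=0, fast++
slow=1 fast=3: a[fast]=0, fast++
slow=1 fast=4: a[fast]=0, fast++
slow=1 fast=5: a[fast]=1≠0 swap→a[1]=1, slow++,fast++
slow=2 fast=6: a[fast]=4≠0 swap→a[2]=4, slow++,fast++
slow=3 fast=7: a[fast]=6≠0 swap→a[3]=6, slow++,fast++
slow=4 fast=8: a[fast]=0, fast++
slow=4 fast=9: a[fast]=0, fast++
slow=4 fast=10: a[fast]=0, fast++
slow=4 fast=11: a[fast]=0, fast++
slow=4 fast=12: a[fast]=6≠0 swap→a[4]=6, slow++,fast++
slow=5 fast=13: a[fast]=6≠0 swap→a[5]=6, slow++,fast++
slow=6 fast=14: a[fast]=0, fast++
slow=6 fast=15: a[fast]=0, fast++
slow=6 fast=16: a[fast]=6≠0 swap→a[6]=6, slow++,fast++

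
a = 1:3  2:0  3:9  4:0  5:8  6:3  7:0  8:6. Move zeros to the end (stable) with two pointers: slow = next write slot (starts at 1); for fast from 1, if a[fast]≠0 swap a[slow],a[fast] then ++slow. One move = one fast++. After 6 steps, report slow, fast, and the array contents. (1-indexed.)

slow=1 fast=1: a[fast]=3≠0 swap→a[1]=3, slow++,fast++
slow=2 fast=2: a[fast]=0, fast++
slow=2 fast=3: a[fast]=9≠0 swap→a[2]=9, slow++,fast++
slow=3 fast=4: a[fast]=0, fast++
slow=3 fast=5: a[fast]=8≠0 swap→a[3]=8, slow++,fast++
slow=4 fast=6: a[fast]=3≠0 swap→a[4]=3, slow++,fast++

slow=5, fast=7, a=[3, 9, 8, 3, 0, 0, 0, 6]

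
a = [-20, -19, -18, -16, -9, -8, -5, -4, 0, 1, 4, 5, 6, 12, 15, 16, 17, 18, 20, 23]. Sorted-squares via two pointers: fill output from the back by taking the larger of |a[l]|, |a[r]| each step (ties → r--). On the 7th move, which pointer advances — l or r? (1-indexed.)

r

[1,20] |-20|<=|23| out[20]=529 → r--
[1,19] |-20|<=|20| out[19]=400 → r--
[1,18] |-20|>|18| out[18]=400 → l++
[2,18] |-19|>|18| out[17]=361 → l++
[3,18] |-18|<=|18| out[16]=324 → r--
[3,17] |-18|>|17| out[15]=324 → l++
[4,17] |-16|<=|17| out[14]=289 → r--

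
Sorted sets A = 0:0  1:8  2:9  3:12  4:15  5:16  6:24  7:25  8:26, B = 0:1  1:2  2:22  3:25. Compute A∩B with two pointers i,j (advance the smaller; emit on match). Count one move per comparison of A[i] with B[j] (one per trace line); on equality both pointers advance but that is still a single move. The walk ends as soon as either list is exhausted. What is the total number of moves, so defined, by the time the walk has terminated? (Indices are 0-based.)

11 moves

[i=0,j=0] 0<1 → i++
[i=1,j=0] 8>1 → j++
[i=1,j=1] 8>2 → j++
[i=1,j=2] 8<22 → i++
[i=2,j=2] 9<22 → i++
[i=3,j=2] 12<22 → i++
[i=4,j=2] 15<22 → i++
[i=5,j=2] 16<22 → i++
[i=6,j=2] 24>22 → j++
[i=6,j=3] 24<25 → i++
[i=7,j=3] 25==25 emit → i++,j++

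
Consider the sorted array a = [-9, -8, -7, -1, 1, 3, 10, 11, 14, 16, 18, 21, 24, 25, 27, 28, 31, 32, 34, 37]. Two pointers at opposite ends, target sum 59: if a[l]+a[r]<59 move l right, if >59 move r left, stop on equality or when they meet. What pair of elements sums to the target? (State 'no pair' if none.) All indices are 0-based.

(25, 34)

l=0 r=19: -9+37=28 <59, l++
l=1 r=19: -8+37=29 <59, l++
l=2 r=19: -7+37=30 <59, l++
l=3 r=19: -1+37=36 <59, l++
l=4 r=19: 1+37=38 <59, l++
l=5 r=19: 3+37=40 <59, l++
l=6 r=19: 10+37=47 <59, l++
l=7 r=19: 11+37=48 <59, l++
l=8 r=19: 14+37=51 <59, l++
l=9 r=19: 16+37=53 <59, l++
l=10 r=19: 18+37=55 <59, l++
l=11 r=19: 21+37=58 <59, l++
l=12 r=19: 24+37=61 >59, r--
l=12 r=18: 24+34=58 <59, l++
l=13 r=18: 25+34=59, found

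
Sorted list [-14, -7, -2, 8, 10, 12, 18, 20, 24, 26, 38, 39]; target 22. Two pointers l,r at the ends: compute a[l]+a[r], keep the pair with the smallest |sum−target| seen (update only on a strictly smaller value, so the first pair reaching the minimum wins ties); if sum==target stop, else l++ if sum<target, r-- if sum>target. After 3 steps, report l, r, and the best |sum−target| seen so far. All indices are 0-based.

l=0 r=11: -14+39=25 d=3 *, r--
l=0 r=10: -14+38=24 d=2 *, r--
l=0 r=9: -14+26=12 d=10, l++

l=1, r=9, best |Δ|=2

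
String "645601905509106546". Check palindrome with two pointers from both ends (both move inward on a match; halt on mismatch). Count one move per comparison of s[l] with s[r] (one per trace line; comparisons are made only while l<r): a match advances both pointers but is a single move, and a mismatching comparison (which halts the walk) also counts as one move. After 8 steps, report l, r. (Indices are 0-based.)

l=0 r=17: '6'=='6', l++,r--
l=1 r=16: '4'=='4', l++,r--
l=2 r=15: '5'=='5', l++,r--
l=3 r=14: '6'=='6', l++,r--
l=4 r=13: '0'=='0', l++,r--
l=5 r=12: '1'=='1', l++,r--
l=6 r=11: '9'=='9', l++,r--
l=7 r=10: '0'=='0', l++,r--

l=8, r=9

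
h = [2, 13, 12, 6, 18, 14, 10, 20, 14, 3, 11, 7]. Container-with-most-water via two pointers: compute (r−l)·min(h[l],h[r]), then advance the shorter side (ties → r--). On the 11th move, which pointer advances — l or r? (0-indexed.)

[0,11] min(2,7)*11=22 best=22 * → l++
[1,11] min(13,7)*10=70 best=70 * → r--
[1,10] min(13,11)*9=99 best=99 * → r--
[1,9] min(13,3)*8=24 best=99 → r--
[1,8] min(13,14)*7=91 best=99 → l++
[2,8] min(12,14)*6=72 best=99 → l++
[3,8] min(6,14)*5=30 best=99 → l++
[4,8] min(18,14)*4=56 best=99 → r--
[4,7] min(18,20)*3=54 best=99 → l++
[5,7] min(14,20)*2=28 best=99 → l++
[6,7] min(10,20)*1=10 best=99 → l++

l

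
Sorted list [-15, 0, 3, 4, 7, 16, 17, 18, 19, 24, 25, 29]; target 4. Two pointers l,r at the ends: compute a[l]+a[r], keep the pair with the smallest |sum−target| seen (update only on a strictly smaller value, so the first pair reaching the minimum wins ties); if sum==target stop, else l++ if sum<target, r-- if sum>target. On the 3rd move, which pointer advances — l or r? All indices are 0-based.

[0,11] -15+29=14 d=10 * → r--
[0,10] -15+25=10 d=6 * → r--
[0,9] -15+24=9 d=5 * → r--

r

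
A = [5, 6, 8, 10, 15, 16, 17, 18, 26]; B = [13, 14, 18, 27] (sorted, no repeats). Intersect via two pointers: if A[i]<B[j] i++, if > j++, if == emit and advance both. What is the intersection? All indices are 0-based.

[i=0,j=0] 5<13 → i++
[i=1,j=0] 6<13 → i++
[i=2,j=0] 8<13 → i++
[i=3,j=0] 10<13 → i++
[i=4,j=0] 15>13 → j++
[i=4,j=1] 15>14 → j++
[i=4,j=2] 15<18 → i++
[i=5,j=2] 16<18 → i++
[i=6,j=2] 17<18 → i++
[i=7,j=2] 18==18 emit → i++,j++
[i=8,j=3] 26<27 → i++

intersection = [18]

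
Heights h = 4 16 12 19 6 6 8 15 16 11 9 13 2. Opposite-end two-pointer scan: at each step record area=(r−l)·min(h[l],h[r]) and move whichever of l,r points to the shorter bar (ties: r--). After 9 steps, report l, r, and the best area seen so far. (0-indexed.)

[0,12] min(4,2)*12=24 best=24 * → r--
[0,11] min(4,13)*11=44 best=44 * → l++
[1,11] min(16,13)*10=130 best=130 * → r--
[1,10] min(16,9)*9=81 best=130 → r--
[1,9] min(16,11)*8=88 best=130 → r--
[1,8] min(16,16)*7=112 best=130 → r--
[1,7] min(16,15)*6=90 best=130 → r--
[1,6] min(16,8)*5=40 best=130 → r--
[1,5] min(16,6)*4=24 best=130 → r--

l=1, r=4, best area=130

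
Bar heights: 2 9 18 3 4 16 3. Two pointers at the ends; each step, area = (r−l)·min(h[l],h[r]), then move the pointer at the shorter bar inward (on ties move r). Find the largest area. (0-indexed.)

l=0 r=6: min(2,3)*6=12 best=12 *, l++
l=1 r=6: min(9,3)*5=15 best=15 *, r--
l=1 r=5: min(9,16)*4=36 best=36 *, l++
l=2 r=5: min(18,16)*3=48 best=48 *, r--
l=2 r=4: min(18,4)*2=8 best=48, r--
l=2 r=3: min(18,3)*1=3 best=48, r--

max area = 48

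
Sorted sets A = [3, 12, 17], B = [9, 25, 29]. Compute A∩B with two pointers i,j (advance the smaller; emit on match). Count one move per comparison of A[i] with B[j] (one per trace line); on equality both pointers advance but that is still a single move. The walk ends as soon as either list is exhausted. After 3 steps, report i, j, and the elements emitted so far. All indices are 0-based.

[i=0,j=0] 3<9 → i++
[i=1,j=0] 12>9 → j++
[i=1,j=1] 12<25 → i++

i=2, j=1, emitted=[]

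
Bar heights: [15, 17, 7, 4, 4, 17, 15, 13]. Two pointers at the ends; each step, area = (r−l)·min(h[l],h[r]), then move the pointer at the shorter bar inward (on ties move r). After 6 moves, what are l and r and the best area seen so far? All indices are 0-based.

l=0 r=7: min(15,13)*7=91 best=91 *, r--
l=0 r=6: min(15,15)*6=90 best=91, r--
l=0 r=5: min(15,17)*5=75 best=91, l++
l=1 r=5: min(17,17)*4=68 best=91, r--
l=1 r=4: min(17,4)*3=12 best=91, r--
l=1 r=3: min(17,4)*2=8 best=91, r--

l=1, r=2, best area=91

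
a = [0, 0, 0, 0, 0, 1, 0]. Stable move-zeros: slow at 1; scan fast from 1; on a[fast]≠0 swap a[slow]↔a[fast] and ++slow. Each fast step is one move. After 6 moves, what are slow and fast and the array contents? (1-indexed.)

slow=2, fast=7, a=[1, 0, 0, 0, 0, 0, 0]

(s=1,f=1) a[fast]=0 → fast++
(s=1,f=2) a[fast]=0 → fast++
(s=1,f=3) a[fast]=0 → fast++
(s=1,f=4) a[fast]=0 → fast++
(s=1,f=5) a[fast]=0 → fast++
(s=1,f=6) a[fast]=1≠0 swap→a[1]=1 → slow++,fast++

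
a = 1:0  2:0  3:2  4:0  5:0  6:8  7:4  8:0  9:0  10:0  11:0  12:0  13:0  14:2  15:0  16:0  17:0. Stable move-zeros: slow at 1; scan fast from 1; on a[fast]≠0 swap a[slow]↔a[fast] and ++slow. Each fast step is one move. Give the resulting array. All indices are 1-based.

slow=1 fast=1: a[fast]=0, fast++
slow=1 fast=2: a[fast]=0, fast++
slow=1 fast=3: a[fast]=2≠0 swap→a[1]=2, slow++,fast++
slow=2 fast=4: a[fast]=0, fast++
slow=2 fast=5: a[fast]=0, fast++
slow=2 fast=6: a[fast]=8≠0 swap→a[2]=8, slow++,fast++
slow=3 fast=7: a[fast]=4≠0 swap→a[3]=4, slow++,fast++
slow=4 fast=8: a[fast]=0, fast++
slow=4 fast=9: a[fast]=0, fast++
slow=4 fast=10: a[fast]=0, fast++
slow=4 fast=11: a[fast]=0, fast++
slow=4 fast=12: a[fast]=0, fast++
slow=4 fast=13: a[fast]=0, fast++
slow=4 fast=14: a[fast]=2≠0 swap→a[4]=2, slow++,fast++
slow=5 fast=15: a[fast]=0, fast++
slow=5 fast=16: a[fast]=0, fast++
slow=5 fast=17: a[fast]=0, fast++

[2, 8, 4, 2, 0, 0, 0, 0, 0, 0, 0, 0, 0, 0, 0, 0, 0]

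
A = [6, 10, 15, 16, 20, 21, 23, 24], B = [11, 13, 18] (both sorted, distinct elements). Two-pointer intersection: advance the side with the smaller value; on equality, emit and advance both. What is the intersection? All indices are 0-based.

intersection = []

i=0 j=0: 6<11, i++
i=1 j=0: 10<11, i++
i=2 j=0: 15>11, j++
i=2 j=1: 15>13, j++
i=2 j=2: 15<18, i++
i=3 j=2: 16<18, i++
i=4 j=2: 20>18, j++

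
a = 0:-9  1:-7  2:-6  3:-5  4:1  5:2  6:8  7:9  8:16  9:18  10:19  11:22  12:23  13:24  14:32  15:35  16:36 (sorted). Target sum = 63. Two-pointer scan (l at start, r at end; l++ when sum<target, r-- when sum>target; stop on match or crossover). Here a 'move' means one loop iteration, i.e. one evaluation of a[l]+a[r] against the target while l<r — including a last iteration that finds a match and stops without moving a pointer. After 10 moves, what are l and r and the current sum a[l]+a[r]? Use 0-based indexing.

[0,16] -9+36=27 <63 → l++
[1,16] -7+36=29 <63 → l++
[2,16] -6+36=30 <63 → l++
[3,16] -5+36=31 <63 → l++
[4,16] 1+36=37 <63 → l++
[5,16] 2+36=38 <63 → l++
[6,16] 8+36=44 <63 → l++
[7,16] 9+36=45 <63 → l++
[8,16] 16+36=52 <63 → l++
[9,16] 18+36=54 <63 → l++

l=10, r=16, sum=55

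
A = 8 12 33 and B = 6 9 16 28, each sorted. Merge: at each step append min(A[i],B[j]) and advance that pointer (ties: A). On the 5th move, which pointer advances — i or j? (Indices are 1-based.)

i=1 j=1: A[i]=8>B[j]=6 take 6, j++
i=1 j=2: A[i]=8<=B[j]=9 take 8, i++
i=2 j=2: A[i]=12>B[j]=9 take 9, j++
i=2 j=3: A[i]=12<=B[j]=16 take 12, i++
i=3 j=3: A[i]=33>B[j]=16 take 16, j++

j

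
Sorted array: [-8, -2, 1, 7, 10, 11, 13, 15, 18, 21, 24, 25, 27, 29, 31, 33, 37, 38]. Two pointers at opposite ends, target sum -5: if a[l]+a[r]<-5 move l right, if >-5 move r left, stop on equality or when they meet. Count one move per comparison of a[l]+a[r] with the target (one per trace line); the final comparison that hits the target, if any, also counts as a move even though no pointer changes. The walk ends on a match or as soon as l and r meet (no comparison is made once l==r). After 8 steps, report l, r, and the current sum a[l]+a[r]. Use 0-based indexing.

[0,17] -8+38=30 >-5 → r--
[0,16] -8+37=29 >-5 → r--
[0,15] -8+33=25 >-5 → r--
[0,14] -8+31=23 >-5 → r--
[0,13] -8+29=21 >-5 → r--
[0,12] -8+27=19 >-5 → r--
[0,11] -8+25=17 >-5 → r--
[0,10] -8+24=16 >-5 → r--

l=0, r=9, sum=13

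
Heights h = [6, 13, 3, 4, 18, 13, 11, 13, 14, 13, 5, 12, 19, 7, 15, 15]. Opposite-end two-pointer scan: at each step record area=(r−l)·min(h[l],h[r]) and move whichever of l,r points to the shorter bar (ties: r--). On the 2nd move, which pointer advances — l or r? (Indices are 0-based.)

[0,15] min(6,15)*15=90 best=90 * → l++
[1,15] min(13,15)*14=182 best=182 * → l++

l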